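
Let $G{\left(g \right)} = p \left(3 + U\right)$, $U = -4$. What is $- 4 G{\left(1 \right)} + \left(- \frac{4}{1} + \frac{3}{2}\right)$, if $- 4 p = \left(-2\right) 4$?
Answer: $\frac{11}{2} \approx 5.5$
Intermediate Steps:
$p = 2$ ($p = - \frac{\left(-2\right) 4}{4} = \left(- \frac{1}{4}\right) \left(-8\right) = 2$)
$G{\left(g \right)} = -2$ ($G{\left(g \right)} = 2 \left(3 - 4\right) = 2 \left(-1\right) = -2$)
$- 4 G{\left(1 \right)} + \left(- \frac{4}{1} + \frac{3}{2}\right) = \left(-4\right) \left(-2\right) + \left(- \frac{4}{1} + \frac{3}{2}\right) = 8 + \left(\left(-4\right) 1 + 3 \cdot \frac{1}{2}\right) = 8 + \left(-4 + \frac{3}{2}\right) = 8 - \frac{5}{2} = \frac{11}{2}$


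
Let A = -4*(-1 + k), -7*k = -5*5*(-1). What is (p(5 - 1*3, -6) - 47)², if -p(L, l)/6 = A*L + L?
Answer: 3798601/49 ≈ 77523.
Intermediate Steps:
k = -25/7 (k = -(-5*5)*(-1)/7 = -(-25)*(-1)/7 = -⅐*25 = -25/7 ≈ -3.5714)
A = 128/7 (A = -4*(-1 - 25/7) = -4*(-32/7) = 128/7 ≈ 18.286)
p(L, l) = -810*L/7 (p(L, l) = -6*(128*L/7 + L) = -810*L/7)
(p(5 - 1*3, -6) - 47)² = (-810*(5 - 1*3)/7 - 47)² = (-810*(5 - 3)/7 - 47)² = (-810/7*2 - 47)² = (-1620/7 - 47)² = (-1949/7)² = 3798601/49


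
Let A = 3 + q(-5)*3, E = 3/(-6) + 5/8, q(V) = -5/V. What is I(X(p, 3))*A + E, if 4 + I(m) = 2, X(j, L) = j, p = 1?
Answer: -95/8 ≈ -11.875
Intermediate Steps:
I(m) = -2 (I(m) = -4 + 2 = -2)
E = ⅛ (E = 3*(-⅙) + 5*(⅛) = -½ + 5/8 = ⅛ ≈ 0.12500)
A = 6 (A = 3 - 5/(-5)*3 = 3 - 5*(-⅕)*3 = 3 + 1*3 = 3 + 3 = 6)
I(X(p, 3))*A + E = -2*6 + ⅛ = -12 + ⅛ = -95/8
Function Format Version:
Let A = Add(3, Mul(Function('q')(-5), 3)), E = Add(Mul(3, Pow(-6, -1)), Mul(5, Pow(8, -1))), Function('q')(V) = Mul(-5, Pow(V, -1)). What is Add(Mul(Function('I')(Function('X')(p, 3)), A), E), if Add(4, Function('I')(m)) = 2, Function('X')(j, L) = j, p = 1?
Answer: Rational(-95, 8) ≈ -11.875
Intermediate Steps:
Function('I')(m) = -2 (Function('I')(m) = Add(-4, 2) = -2)
E = Rational(1, 8) (E = Add(Mul(3, Rational(-1, 6)), Mul(5, Rational(1, 8))) = Add(Rational(-1, 2), Rational(5, 8)) = Rational(1, 8) ≈ 0.12500)
A = 6 (A = Add(3, Mul(Mul(-5, Pow(-5, -1)), 3)) = Add(3, Mul(Mul(-5, Rational(-1, 5)), 3)) = Add(3, Mul(1, 3)) = Add(3, 3) = 6)
Add(Mul(Function('I')(Function('X')(p, 3)), A), E) = Add(Mul(-2, 6), Rational(1, 8)) = Add(-12, Rational(1, 8)) = Rational(-95, 8)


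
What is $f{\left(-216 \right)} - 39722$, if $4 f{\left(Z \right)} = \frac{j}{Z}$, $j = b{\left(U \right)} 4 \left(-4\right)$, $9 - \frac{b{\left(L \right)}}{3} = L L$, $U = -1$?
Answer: $- \frac{357494}{9} \approx -39722.0$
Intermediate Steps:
$b{\left(L \right)} = 27 - 3 L^{2}$ ($b{\left(L \right)} = 27 - 3 L L = 27 - 3 L^{2}$)
$j = -384$ ($j = \left(27 - 3 \left(-1\right)^{2}\right) 4 \left(-4\right) = \left(27 - 3\right) 4 \left(-4\right) = 24 \cdot 4 \left(-4\right) = 96 \left(-4\right) = -384$)
$f{\left(Z \right)} = - \frac{96}{Z}$ ($f{\left(Z \right)} = \frac{\left(-384\right) \frac{1}{Z}}{4} = - \frac{96}{Z}$)
$f{\left(-216 \right)} - 39722 = - \frac{96}{-216} - 39722 = \left(-96\right) \left(- \frac{1}{216}\right) - 39722 = \frac{4}{9} - 39722 = - \frac{357494}{9}$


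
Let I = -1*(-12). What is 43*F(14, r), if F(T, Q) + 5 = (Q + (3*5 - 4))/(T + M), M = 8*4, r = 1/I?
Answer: -112961/552 ≈ -204.64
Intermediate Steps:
I = 12
r = 1/12 ≈ 0.083333
M = 32
F(T, Q) = -5 + (11 + Q)/(32 + T) (F(T, Q) = -5 + (Q + (3*5 - 4))/(T + 32) = -5 + (Q + (15 - 4))/(32 + T) = -5 + (Q + 11)/(32 + T) = -5 + (11 + Q)/(32 + T))
43*F(14, r) = 43*((-149 + 1/12 - 5*14)/(32 + 14)) = 43*((-149 + 1/12 - 70)/46) = 43*((1/46)*(-2627/12)) = 43*(-2627/552) = -112961/552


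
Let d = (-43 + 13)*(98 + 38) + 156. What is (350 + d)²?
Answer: 12773476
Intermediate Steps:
d = -3924 (d = -30*136 + 156 = -4080 + 156 = -3924)
(350 + d)² = (350 - 3924)² = (-3574)² = 12773476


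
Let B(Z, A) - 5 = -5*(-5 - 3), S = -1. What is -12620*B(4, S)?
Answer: -567900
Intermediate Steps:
B(Z, A) = 45 (B(Z, A) = 5 - 5*(-5 - 3) = 5 - 5*(-8) = 5 + 40 = 45)
-12620*B(4, S) = -12620*45 = -567900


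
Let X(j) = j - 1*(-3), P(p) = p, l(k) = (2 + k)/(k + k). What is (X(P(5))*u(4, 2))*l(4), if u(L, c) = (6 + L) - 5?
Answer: 30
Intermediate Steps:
u(L, c) = 1 + L
l(k) = (2 + k)/(2*k) (l(k) = (2 + k)/((2*k)) = (2 + k)*(1/(2*k)) = (2 + k)/(2*k))
X(j) = 3 + j (X(j) = j + 3 = 3 + j)
(X(P(5))*u(4, 2))*l(4) = ((3 + 5)*(1 + 4))*((1/2)*(2 + 4)/4) = (8*5)*((1/2)*(1/4)*6) = 40*(3/4) = 30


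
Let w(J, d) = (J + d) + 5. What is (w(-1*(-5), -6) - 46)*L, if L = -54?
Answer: 2268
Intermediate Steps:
w(J, d) = 5 + J + d
(w(-1*(-5), -6) - 46)*L = ((5 - 1*(-5) - 6) - 46)*(-54) = ((5 + 5 - 6) - 46)*(-54) = (4 - 46)*(-54) = -42*(-54) = 2268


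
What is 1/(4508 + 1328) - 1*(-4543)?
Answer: 26512949/5836 ≈ 4543.0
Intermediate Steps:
1/(4508 + 1328) - 1*(-4543) = 1/5836 + 4543 = 26512949/5836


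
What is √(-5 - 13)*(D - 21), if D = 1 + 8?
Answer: -36*I*√2 ≈ -50.912*I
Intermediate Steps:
D = 9
√(-5 - 13)*(D - 21) = √(-5 - 13)*(9 - 21) = √(-18)*(-12) = (3*I*√2)*(-12) = -36*I*√2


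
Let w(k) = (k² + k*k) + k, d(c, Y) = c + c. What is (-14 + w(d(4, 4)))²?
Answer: 14884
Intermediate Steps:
d(c, Y) = 2*c
w(k) = k + 2*k² (w(k) = (k² + k²) + k = 2*k² + k = k + 2*k²)
(-14 + w(d(4, 4)))² = (-14 + (2*4)*(1 + 2*(2*4)))² = (-14 + 8*(1 + 2*8))² = (-14 + 8*(1 + 16))² = (-14 + 8*17)² = (-14 + 136)² = 122² = 14884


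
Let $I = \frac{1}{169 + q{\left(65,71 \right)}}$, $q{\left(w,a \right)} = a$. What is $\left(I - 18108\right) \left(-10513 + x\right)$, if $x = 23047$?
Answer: $- \frac{9078624791}{40} \approx -2.2697 \cdot 10^{8}$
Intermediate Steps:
$I = \frac{1}{240}$ ($I = \frac{1}{169 + 71} = \frac{1}{240} \approx 0.0041667$)
$\left(I - 18108\right) \left(-10513 + x\right) = \left(\frac{1}{240} - 18108\right) \left(-10513 + 23047\right) = \left(- \frac{4345919}{240}\right) 12534 = - \frac{9078624791}{40}$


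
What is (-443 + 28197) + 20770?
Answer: 48524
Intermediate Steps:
(-443 + 28197) + 20770 = 27754 + 20770 = 48524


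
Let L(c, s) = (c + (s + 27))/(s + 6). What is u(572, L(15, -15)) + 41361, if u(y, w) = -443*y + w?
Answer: -212038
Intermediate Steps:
L(c, s) = (27 + c + s)/(6 + s) (L(c, s) = (c + (27 + s))/(6 + s) = (27 + c + s)/(6 + s))
u(y, w) = w - 443*y
u(572, L(15, -15)) + 41361 = ((27 + 15 - 15)/(6 - 15) - 443*572) + 41361 = (27/(-9) - 253396) + 41361 = (-⅑*27 - 253396) + 41361 = (-3 - 253396) + 41361 = -253399 + 41361 = -212038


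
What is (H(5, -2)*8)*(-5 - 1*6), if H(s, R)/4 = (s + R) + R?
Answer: -352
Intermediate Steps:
H(s, R) = 4*s + 8*R (H(s, R) = 4*((s + R) + R) = 4*((R + s) + R) = 4*(s + 2*R) = 4*s + 8*R)
(H(5, -2)*8)*(-5 - 1*6) = ((4*5 + 8*(-2))*8)*(-5 - 1*6) = ((20 - 16)*8)*(-5 - 6) = (4*8)*(-11) = 32*(-11) = -352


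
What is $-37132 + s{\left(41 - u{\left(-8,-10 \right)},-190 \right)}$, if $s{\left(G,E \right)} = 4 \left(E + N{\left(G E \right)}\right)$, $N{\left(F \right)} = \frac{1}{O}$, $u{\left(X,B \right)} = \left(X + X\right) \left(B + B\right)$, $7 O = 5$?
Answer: $- \frac{189432}{5} \approx -37886.0$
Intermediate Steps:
$O = \frac{5}{7}$ ($O = \frac{1}{7} \cdot 5 = \frac{5}{7} \approx 0.71429$)
$u{\left(X,B \right)} = 4 B X$ ($u{\left(X,B \right)} = 2 X 2 B = 4 B X$)
$N{\left(F \right)} = \frac{7}{5}$ ($N{\left(F \right)} = \frac{1}{\frac{5}{7}} = \frac{7}{5}$)
$s{\left(G,E \right)} = \frac{28}{5} + 4 E$ ($s{\left(G,E \right)} = 4 \left(E + \frac{7}{5}\right) = 4 \left(\frac{7}{5} + E\right) = \frac{28}{5} + 4 E$)
$-37132 + s{\left(41 - u{\left(-8,-10 \right)},-190 \right)} = -37132 + \left(\frac{28}{5} + 4 \left(-190\right)\right) = -37132 + \left(\frac{28}{5} - 760\right) = -37132 - \frac{3772}{5} = - \frac{189432}{5}$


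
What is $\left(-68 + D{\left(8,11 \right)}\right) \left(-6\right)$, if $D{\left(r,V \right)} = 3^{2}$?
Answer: $354$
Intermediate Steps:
$D{\left(r,V \right)} = 9$
$\left(-68 + D{\left(8,11 \right)}\right) \left(-6\right) = \left(-68 + 9\right) \left(-6\right) = \left(-59\right) \left(-6\right) = 354$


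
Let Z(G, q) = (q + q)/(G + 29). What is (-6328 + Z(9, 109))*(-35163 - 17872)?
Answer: 6370723305/19 ≈ 3.3530e+8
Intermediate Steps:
Z(G, q) = 2*q/(29 + G) (Z(G, q) = (2*q)/(29 + G) = 2*q/(29 + G))
(-6328 + Z(9, 109))*(-35163 - 17872) = (-6328 + 2*109/(29 + 9))*(-35163 - 17872) = (-6328 + 2*109/38)*(-53035) = (-6328 + 2*109*(1/38))*(-53035) = (-6328 + 109/19)*(-53035) = -120123/19*(-53035) = 6370723305/19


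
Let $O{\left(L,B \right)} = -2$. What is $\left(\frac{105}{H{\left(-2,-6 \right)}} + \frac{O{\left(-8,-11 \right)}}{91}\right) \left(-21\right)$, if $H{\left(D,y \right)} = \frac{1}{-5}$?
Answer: $\frac{143331}{13} \approx 11025.0$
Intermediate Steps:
$H{\left(D,y \right)} = - \frac{1}{5}$
$\left(\frac{105}{H{\left(-2,-6 \right)}} + \frac{O{\left(-8,-11 \right)}}{91}\right) \left(-21\right) = \left(\frac{105}{- \frac{1}{5}} - \frac{2}{91}\right) \left(-21\right) = \left(105 \left(-5\right) - \frac{2}{91}\right) \left(-21\right) = \left(-525 - \frac{2}{91}\right) \left(-21\right) = \left(- \frac{47777}{91}\right) \left(-21\right) = \frac{143331}{13}$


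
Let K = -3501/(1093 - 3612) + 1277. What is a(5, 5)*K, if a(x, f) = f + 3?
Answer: 25762112/2519 ≈ 10227.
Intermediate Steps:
a(x, f) = 3 + f
K = 3220264/2519 (K = -3501/(-2519) + 1277 = -3501*(-1/2519) + 1277 = 3501/2519 + 1277 = 3220264/2519 ≈ 1278.4)
a(5, 5)*K = (3 + 5)*(3220264/2519) = 8*(3220264/2519) = 25762112/2519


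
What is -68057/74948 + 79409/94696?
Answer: -123294985/1774318952 ≈ -0.069489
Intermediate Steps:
-68057/74948 + 79409/94696 = -123294985/1774318952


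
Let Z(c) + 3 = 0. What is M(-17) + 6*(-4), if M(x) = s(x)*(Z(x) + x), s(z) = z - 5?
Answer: 416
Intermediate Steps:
Z(c) = -3 (Z(c) = -3 + 0 = -3)
s(z) = -5 + z
M(x) = (-5 + x)*(-3 + x)
M(-17) + 6*(-4) = (-5 - 17)*(-3 - 17) + 6*(-4) = -22*(-20) - 24 = 440 - 24 = 416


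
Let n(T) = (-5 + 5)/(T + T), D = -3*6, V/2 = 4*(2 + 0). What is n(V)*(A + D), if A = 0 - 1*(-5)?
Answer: 0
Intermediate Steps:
V = 16 (V = 2*(4*(2 + 0)) = 2*(4*2) = 2*8 = 16)
A = 5 (A = 0 + 5 = 5)
D = -18
n(T) = 0 (n(T) = 0/((2*T)) = 0*(1/(2*T)) = 0)
n(V)*(A + D) = 0*(5 - 18) = 0*(-13) = 0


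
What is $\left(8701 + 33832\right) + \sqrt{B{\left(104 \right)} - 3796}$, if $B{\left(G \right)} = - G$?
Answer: $42533 + 10 i \sqrt{39} \approx 42533.0 + 62.45 i$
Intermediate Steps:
$\left(8701 + 33832\right) + \sqrt{B{\left(104 \right)} - 3796} = \left(8701 + 33832\right) + \sqrt{\left(-1\right) 104 - 3796} = 42533 + \sqrt{-104 - 3796} = 42533 + \sqrt{-3900} = 42533 + 10 i \sqrt{39}$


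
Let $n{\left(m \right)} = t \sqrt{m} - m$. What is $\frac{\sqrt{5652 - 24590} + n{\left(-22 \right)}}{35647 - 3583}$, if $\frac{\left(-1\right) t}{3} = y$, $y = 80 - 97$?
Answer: $\frac{11}{16032} + \frac{i \sqrt{18938}}{32064} + \frac{17 i \sqrt{22}}{10688} \approx 0.00068613 + 0.011752 i$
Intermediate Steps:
$y = -17$ ($y = 80 - 97 = -17$)
$t = 51$ ($t = \left(-3\right) \left(-17\right) = 51$)
$n{\left(m \right)} = - m + 51 \sqrt{m}$ ($n{\left(m \right)} = 51 \sqrt{m} - m = - m + 51 \sqrt{m}$)
$\frac{\sqrt{5652 - 24590} + n{\left(-22 \right)}}{35647 - 3583} = \frac{\sqrt{5652 - 24590} + \left(\left(-1\right) \left(-22\right) + 51 \sqrt{-22}\right)}{35647 - 3583} = \frac{\sqrt{-18938} + \left(22 + 51 i \sqrt{22}\right)}{32064} = \left(i \sqrt{18938} + \left(22 + 51 i \sqrt{22}\right)\right) \frac{1}{32064} = \left(22 + i \sqrt{18938} + 51 i \sqrt{22}\right) \frac{1}{32064} = \frac{11}{16032} + \frac{i \sqrt{18938}}{32064} + \frac{17 i \sqrt{22}}{10688}$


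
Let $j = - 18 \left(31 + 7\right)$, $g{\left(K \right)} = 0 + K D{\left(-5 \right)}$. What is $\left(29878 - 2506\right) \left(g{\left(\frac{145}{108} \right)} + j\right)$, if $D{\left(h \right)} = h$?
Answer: $- \frac{170155757}{9} \approx -1.8906 \cdot 10^{7}$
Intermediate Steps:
$g{\left(K \right)} = - 5 K$ ($g{\left(K \right)} = 0 + K \left(-5\right) = 0 - 5 K = - 5 K$)
$j = -684$ ($j = \left(-18\right) 38 = -684$)
$\left(29878 - 2506\right) \left(g{\left(\frac{145}{108} \right)} + j\right) = \left(29878 - 2506\right) \left(- 5 \cdot \frac{145}{108} - 684\right) = 27372 \left(- 5 \cdot 145 \cdot \frac{1}{108} - 684\right) = 27372 \left(\left(-5\right) \frac{145}{108} - 684\right) = 27372 \left(- \frac{725}{108} - 684\right) = 27372 \left(- \frac{74597}{108}\right) = - \frac{170155757}{9}$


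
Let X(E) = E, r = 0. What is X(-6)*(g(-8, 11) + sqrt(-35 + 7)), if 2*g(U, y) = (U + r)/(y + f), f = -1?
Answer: 12/5 - 12*I*sqrt(7) ≈ 2.4 - 31.749*I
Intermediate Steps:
g(U, y) = U/(2*(-1 + y)) (g(U, y) = ((U + 0)/(y - 1))/2 = (U/(-1 + y))/2 = U/(2*(-1 + y)))
X(-6)*(g(-8, 11) + sqrt(-35 + 7)) = -6*((1/2)*(-8)/(-1 + 11) + sqrt(-35 + 7)) = -6*((1/2)*(-8)/10 + sqrt(-28)) = -6*((1/2)*(-8)*(1/10) + 2*I*sqrt(7)) = -6*(-2/5 + 2*I*sqrt(7)) = 12/5 - 12*I*sqrt(7)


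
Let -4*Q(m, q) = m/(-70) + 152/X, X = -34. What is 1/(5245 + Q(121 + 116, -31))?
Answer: 4760/24975549 ≈ 0.00019059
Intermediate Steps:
Q(m, q) = 19/17 + m/280 (Q(m, q) = -(m/(-70) + 152/(-34))/4 = -(m*(-1/70) + 152*(-1/34))/4 = -(-m/70 - 76/17)/4 = -(-76/17 - m/70)/4 = 19/17 + m/280)
1/(5245 + Q(121 + 116, -31)) = 1/(5245 + (19/17 + (121 + 116)/280)) = 1/(5245 + (19/17 + (1/280)*237)) = 1/(5245 + (19/17 + 237/280)) = 1/(5245 + 9349/4760) = 1/(24975549/4760) = 4760/24975549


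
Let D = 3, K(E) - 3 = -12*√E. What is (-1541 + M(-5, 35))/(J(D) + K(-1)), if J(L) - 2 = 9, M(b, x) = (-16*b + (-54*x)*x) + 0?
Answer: -473277/170 - 202833*I/85 ≈ -2784.0 - 2386.3*I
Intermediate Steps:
K(E) = 3 - 12*√E
M(b, x) = -54*x² - 16*b (M(b, x) = (-16*b - 54*x²) + 0 = (-54*x² - 16*b) + 0 = -54*x² - 16*b)
J(L) = 11 (J(L) = 2 + 9 = 11)
(-1541 + M(-5, 35))/(J(D) + K(-1)) = (-1541 + (-54*35² - 16*(-5)))/(11 + (3 - 12*I)) = (-1541 + (-54*1225 + 80))/(11 + (3 - 12*I)) = (-1541 + (-66150 + 80))/(14 - 12*I) = (-1541 - 66070)*((14 + 12*I)/340) = -67611*(14 + 12*I)/340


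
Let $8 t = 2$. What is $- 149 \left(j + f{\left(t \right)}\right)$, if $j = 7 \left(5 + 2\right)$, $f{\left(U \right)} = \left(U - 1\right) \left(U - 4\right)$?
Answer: $- \frac{123521}{16} \approx -7720.1$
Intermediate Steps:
$t = \frac{1}{4}$ ($t = \frac{1}{8} \cdot 2 = \frac{1}{4} \approx 0.25$)
$f{\left(U \right)} = \left(-1 + U\right) \left(-4 + U\right)$
$j = 49$ ($j = 7 \cdot 7 = 49$)
$- 149 \left(j + f{\left(t \right)}\right) = - 149 \left(49 + \left(4 + \left(\frac{1}{4}\right)^{2} - \frac{5}{4}\right)\right) = - 149 \left(49 + \left(4 + \frac{1}{16} - \frac{5}{4}\right)\right) = - 149 \left(49 + \frac{45}{16}\right) = \left(-149\right) \frac{829}{16} = - \frac{123521}{16}$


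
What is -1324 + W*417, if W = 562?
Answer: 233030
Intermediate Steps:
-1324 + W*417 = -1324 + 562*417 = -1324 + 234354 = 233030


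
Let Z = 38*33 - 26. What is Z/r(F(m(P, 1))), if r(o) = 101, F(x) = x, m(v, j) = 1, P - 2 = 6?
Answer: 1228/101 ≈ 12.158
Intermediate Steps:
P = 8 (P = 2 + 6 = 8)
Z = 1228 (Z = 1254 - 26 = 1228)
Z/r(F(m(P, 1))) = 1228/101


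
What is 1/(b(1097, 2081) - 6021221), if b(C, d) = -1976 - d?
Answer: -1/6025278 ≈ -1.6597e-7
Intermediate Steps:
1/(b(1097, 2081) - 6021221) = 1/((-1976 - 1*2081) - 6021221) = 1/((-1976 - 2081) - 6021221) = 1/(-4057 - 6021221) = 1/(-6025278) = -1/6025278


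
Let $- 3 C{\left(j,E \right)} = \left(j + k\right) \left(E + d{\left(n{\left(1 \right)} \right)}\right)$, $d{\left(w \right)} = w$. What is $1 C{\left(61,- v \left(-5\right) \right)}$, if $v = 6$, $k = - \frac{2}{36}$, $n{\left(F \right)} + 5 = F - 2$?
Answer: $- \frac{4388}{9} \approx -487.56$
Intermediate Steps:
$n{\left(F \right)} = -7 + F$ ($n{\left(F \right)} = -5 + \left(F - 2\right) = -5 + \left(-2 + F\right) = -7 + F$)
$k = - \frac{1}{18}$ ($k = \left(-2\right) \frac{1}{36} = - \frac{1}{18} \approx -0.055556$)
$C{\left(j,E \right)} = - \frac{\left(-6 + E\right) \left(- \frac{1}{18} + j\right)}{3}$ ($C{\left(j,E \right)} = - \frac{\left(j - \frac{1}{18}\right) \left(E + \left(-7 + 1\right)\right)}{3} = - \frac{\left(- \frac{1}{18} + j\right) \left(E - 6\right)}{3} = - \frac{\left(- \frac{1}{18} + j\right) \left(-6 + E\right)}{3} = - \frac{\left(-6 + E\right) \left(- \frac{1}{18} + j\right)}{3}$)
$1 C{\left(61,- v \left(-5\right) \right)} = 1 \left(- \frac{1}{9} + 2 \cdot 61 + \frac{\left(-1\right) 6 \left(-5\right)}{54} - \frac{1}{3} \left(-1\right) 6 \left(-5\right) 61\right) = 1 \left(- \frac{1}{9} + 122 + \frac{\left(-6\right) \left(-5\right)}{54} - \frac{1}{3} \left(\left(-6\right) \left(-5\right)\right) 61\right) = 1 \left(- \frac{1}{9} + 122 + \frac{1}{54} \cdot 30 - 10 \cdot 61\right) = 1 \left(- \frac{1}{9} + 122 + \frac{5}{9} - 610\right) = 1 \left(- \frac{4388}{9}\right) = - \frac{4388}{9}$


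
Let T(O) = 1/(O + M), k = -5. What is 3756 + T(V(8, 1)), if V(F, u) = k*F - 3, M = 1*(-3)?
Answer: 172775/46 ≈ 3756.0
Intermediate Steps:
M = -3
V(F, u) = -3 - 5*F (V(F, u) = -5*F - 3 = -3 - 5*F)
T(O) = 1/(-3 + O) (T(O) = 1/(O - 3) = 1/(-3 + O))
3756 + T(V(8, 1)) = 3756 + 1/(-3 + (-3 - 5*8)) = 3756 + 1/(-3 + (-3 - 40)) = 3756 + 1/(-3 - 43) = 3756 + 1/(-46) = 3756 - 1/46 = 172775/46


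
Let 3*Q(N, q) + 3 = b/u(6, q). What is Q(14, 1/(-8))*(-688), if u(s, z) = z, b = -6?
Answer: -10320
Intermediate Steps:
Q(N, q) = -1 - 2/q (Q(N, q) = -1 + (-6/q)/3 = -1 - 2/q)
Q(14, 1/(-8))*(-688) = ((-2 - 1/(-8))/(1/(-8)))*(-688) = ((-2 - 1*(-1/8))/(-1/8))*(-688) = -8*(-2 + 1/8)*(-688) = -8*(-15/8)*(-688) = 15*(-688) = -10320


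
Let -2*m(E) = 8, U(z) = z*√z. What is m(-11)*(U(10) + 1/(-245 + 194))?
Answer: 4/51 - 40*√10 ≈ -126.41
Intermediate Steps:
U(z) = z^(3/2)
m(E) = -4 (m(E) = -½*8 = -4)
m(-11)*(U(10) + 1/(-245 + 194)) = -4*(10^(3/2) + 1/(-245 + 194)) = -4*(10*√10 + 1/(-51)) = -4*(10*√10 - 1/51) = -4*(-1/51 + 10*√10) = 4/51 - 40*√10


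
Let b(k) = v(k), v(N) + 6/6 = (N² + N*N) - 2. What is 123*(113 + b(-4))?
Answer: 17466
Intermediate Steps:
v(N) = -3 + 2*N² (v(N) = -1 + ((N² + N*N) - 2) = -1 + ((N² + N²) - 2) = -1 + (2*N² - 2) = -1 + (-2 + 2*N²) = -3 + 2*N²)
b(k) = -3 + 2*k²
123*(113 + b(-4)) = 123*(113 + (-3 + 2*(-4)²)) = 123*(113 + (-3 + 2*16)) = 123*(113 + (-3 + 32)) = 123*(113 + 29) = 123*142 = 17466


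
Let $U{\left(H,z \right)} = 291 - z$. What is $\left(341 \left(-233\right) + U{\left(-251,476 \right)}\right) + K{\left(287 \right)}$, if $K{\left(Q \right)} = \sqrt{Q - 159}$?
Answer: $-79638 + 8 \sqrt{2} \approx -79627.0$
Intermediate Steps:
$K{\left(Q \right)} = \sqrt{-159 + Q}$
$\left(341 \left(-233\right) + U{\left(-251,476 \right)}\right) + K{\left(287 \right)} = \left(341 \left(-233\right) + \left(291 - 476\right)\right) + \sqrt{-159 + 287} = \left(-79453 + \left(291 - 476\right)\right) + \sqrt{128} = \left(-79453 - 185\right) + 8 \sqrt{2} = -79638 + 8 \sqrt{2}$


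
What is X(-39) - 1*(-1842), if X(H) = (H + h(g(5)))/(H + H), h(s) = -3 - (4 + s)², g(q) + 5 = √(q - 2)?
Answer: 71861/39 - √3/39 ≈ 1842.5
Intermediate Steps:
g(q) = -5 + √(-2 + q) (g(q) = -5 + √(q - 2) = -5 + √(-2 + q))
X(H) = (-3 + H - (-1 + √3)²)/(2*H) (X(H) = (H + (-3 - (4 + (-5 + √(-2 + 5)))²))/(H + H) = (H + (-3 - (4 + (-5 + √3))²))/((2*H)) = (H + (-3 - (-1 + √3)²))*(1/(2*H)) = (-3 + H - (-1 + √3)²)*(1/(2*H)) = (-3 + H - (-1 + √3)²)/(2*H))
X(-39) - 1*(-1842) = (½)*(-7 - 39 + 2*√3)/(-39) - 1*(-1842) = (½)*(-1/39)*(-46 + 2*√3) + 1842 = (23/39 - √3/39) + 1842 = 71861/39 - √3/39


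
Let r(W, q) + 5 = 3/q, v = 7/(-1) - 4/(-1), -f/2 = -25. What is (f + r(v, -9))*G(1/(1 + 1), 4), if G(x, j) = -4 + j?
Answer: 0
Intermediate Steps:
f = 50 (f = -2*(-25) = 50)
v = -3 (v = 7*(-1) - 4*(-1) = -7 + 4 = -3)
r(W, q) = -5 + 3/q
(f + r(v, -9))*G(1/(1 + 1), 4) = (50 + (-5 + 3/(-9)))*(-4 + 4) = (50 + (-5 + 3*(-⅑)))*0 = (50 + (-5 - ⅓))*0 = (50 - 16/3)*0 = (134/3)*0 = 0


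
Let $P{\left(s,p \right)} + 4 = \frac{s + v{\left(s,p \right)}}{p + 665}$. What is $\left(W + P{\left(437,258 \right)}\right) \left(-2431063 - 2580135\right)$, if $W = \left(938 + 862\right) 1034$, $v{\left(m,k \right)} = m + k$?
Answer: $- \frac{8608662076677920}{923} \approx -9.3268 \cdot 10^{12}$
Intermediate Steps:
$v{\left(m,k \right)} = k + m$
$W = 1861200$ ($W = 1800 \cdot 1034 = 1861200$)
$P{\left(s,p \right)} = -4 + \frac{p + 2 s}{665 + p}$ ($P{\left(s,p \right)} = -4 + \frac{s + \left(p + s\right)}{p + 665} = -4 + \frac{p + 2 s}{665 + p}$)
$\left(W + P{\left(437,258 \right)}\right) \left(-2431063 - 2580135\right) = \left(1861200 + \frac{-2660 - 774 + 2 \cdot 437}{665 + 258}\right) \left(-2431063 - 2580135\right) = \left(1861200 + \frac{-2660 - 774 + 874}{923}\right) \left(-5011198\right) = \left(1861200 + \frac{1}{923} \left(-2560\right)\right) \left(-5011198\right) = \left(1861200 - \frac{2560}{923}\right) \left(-5011198\right) = \frac{1717885040}{923} \left(-5011198\right) = - \frac{8608662076677920}{923}$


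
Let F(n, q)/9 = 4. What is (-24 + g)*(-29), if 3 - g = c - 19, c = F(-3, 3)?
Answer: 1102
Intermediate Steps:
F(n, q) = 36 (F(n, q) = 9*4 = 36)
c = 36
g = -14 (g = 3 - (36 - 19) = 3 - 1*17 = 3 - 17 = -14)
(-24 + g)*(-29) = (-24 - 14)*(-29) = -38*(-29) = 1102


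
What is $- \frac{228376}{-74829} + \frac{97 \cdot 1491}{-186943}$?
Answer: $\frac{448887335}{197024757} \approx 2.2783$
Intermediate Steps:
$- \frac{228376}{-74829} + \frac{97 \cdot 1491}{-186943} = \left(-228376\right) \left(- \frac{1}{74829}\right) + 144627 \left(- \frac{1}{186943}\right) = \frac{228376}{74829} - \frac{2037}{2633} = \frac{448887335}{197024757}$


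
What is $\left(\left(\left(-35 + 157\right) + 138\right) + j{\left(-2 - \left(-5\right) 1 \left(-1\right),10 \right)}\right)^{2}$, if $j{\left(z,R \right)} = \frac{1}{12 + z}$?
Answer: $\frac{1692601}{25} \approx 67704.0$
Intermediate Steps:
$\left(\left(\left(-35 + 157\right) + 138\right) + j{\left(-2 - \left(-5\right) 1 \left(-1\right),10 \right)}\right)^{2} = \left(\left(\left(-35 + 157\right) + 138\right) + \frac{1}{12 - \left(2 + \left(-5\right) 1 \left(-1\right)\right)}\right)^{2} = \left(\left(122 + 138\right) + \frac{1}{12 - \left(2 - -5\right)}\right)^{2} = \left(260 + \frac{1}{12 - 7}\right)^{2} = \left(260 + \frac{1}{5}\right)^{2} = \left(\frac{1301}{5}\right)^{2} = \frac{1692601}{25}$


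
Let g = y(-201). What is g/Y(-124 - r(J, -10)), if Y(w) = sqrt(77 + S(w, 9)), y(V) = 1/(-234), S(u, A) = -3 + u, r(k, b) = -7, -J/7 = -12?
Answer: I*sqrt(43)/10062 ≈ 0.0006517*I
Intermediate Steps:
J = 84 (J = -7*(-12) = 84)
y(V) = -1/234
g = -1/234 ≈ -0.0042735
Y(w) = sqrt(74 + w) (Y(w) = sqrt(77 + (-3 + w)) = sqrt(74 + w))
g/Y(-124 - r(J, -10)) = -1/(234*sqrt(74 + (-124 - 1*(-7)))) = -1/(234*sqrt(74 + (-124 + 7))) = -1/(234*sqrt(74 - 117)) = -(-I*sqrt(43)/43)/234 = -(-1)*I*sqrt(43)/10062 = I*sqrt(43)/10062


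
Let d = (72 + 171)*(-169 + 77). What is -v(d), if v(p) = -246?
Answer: 246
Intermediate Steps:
d = -22356 (d = 243*(-92) = -22356)
-v(d) = -1*(-246) = 246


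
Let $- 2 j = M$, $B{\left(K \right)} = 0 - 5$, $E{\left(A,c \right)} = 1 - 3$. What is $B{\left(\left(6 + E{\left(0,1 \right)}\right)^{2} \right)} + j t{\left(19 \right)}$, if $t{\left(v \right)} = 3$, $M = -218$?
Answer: $322$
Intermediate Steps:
$E{\left(A,c \right)} = -2$
$B{\left(K \right)} = -5$ ($B{\left(K \right)} = 0 - 5 = -5$)
$j = 109$ ($j = \left(- \frac{1}{2}\right) \left(-218\right) = 109$)
$B{\left(\left(6 + E{\left(0,1 \right)}\right)^{2} \right)} + j t{\left(19 \right)} = -5 + 109 \cdot 3 = -5 + 327 = 322$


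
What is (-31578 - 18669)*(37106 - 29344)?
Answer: -390017214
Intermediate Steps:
(-31578 - 18669)*(37106 - 29344) = -50247*7762 = -390017214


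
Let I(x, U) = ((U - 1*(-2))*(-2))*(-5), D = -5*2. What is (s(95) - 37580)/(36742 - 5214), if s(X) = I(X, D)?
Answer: -1345/1126 ≈ -1.1945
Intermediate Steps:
D = -10
I(x, U) = 20 + 10*U (I(x, U) = ((U + 2)*(-2))*(-5) = ((2 + U)*(-2))*(-5) = (-4 - 2*U)*(-5) = 20 + 10*U)
s(X) = -80 (s(X) = 20 + 10*(-10) = 20 - 100 = -80)
(s(95) - 37580)/(36742 - 5214) = (-80 - 37580)/(36742 - 5214) = -37660/31528 = -37660*1/31528 = -1345/1126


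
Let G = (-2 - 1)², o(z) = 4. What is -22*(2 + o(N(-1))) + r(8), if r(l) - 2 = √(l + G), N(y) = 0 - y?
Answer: -130 + √17 ≈ -125.88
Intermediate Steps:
N(y) = -y
G = 9 (G = (-3)² = 9)
r(l) = 2 + √(9 + l) (r(l) = 2 + √(l + 9) = 2 + √(9 + l))
-22*(2 + o(N(-1))) + r(8) = -22*(2 + 4) + (2 + √(9 + 8)) = -22*6 + (2 + √17) = -132 + (2 + √17) = -130 + √17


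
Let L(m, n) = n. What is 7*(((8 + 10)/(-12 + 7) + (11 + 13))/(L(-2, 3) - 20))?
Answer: -42/5 ≈ -8.4000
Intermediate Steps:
7*(((8 + 10)/(-12 + 7) + (11 + 13))/(L(-2, 3) - 20)) = 7*(((8 + 10)/(-12 + 7) + (11 + 13))/(3 - 20)) = 7*((18/(-5) + 24)/(-17)) = 7*((18*(-1/5) + 24)*(-1/17)) = 7*((-18/5 + 24)*(-1/17)) = 7*((102/5)*(-1/17)) = 7*(-6/5) = -42/5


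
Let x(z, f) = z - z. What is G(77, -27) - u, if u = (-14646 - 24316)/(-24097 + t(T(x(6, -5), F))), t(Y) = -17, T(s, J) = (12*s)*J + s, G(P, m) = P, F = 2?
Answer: 908908/12057 ≈ 75.384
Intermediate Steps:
x(z, f) = 0
T(s, J) = s + 12*J*s (T(s, J) = 12*J*s + s = s + 12*J*s)
u = 19481/12057 (u = (-14646 - 24316)/(-24097 - 17) = -38962/(-24114) = -38962*(-1/24114) = 19481/12057 ≈ 1.6157)
G(77, -27) - u = 77 - 1*19481/12057 = 77 - 19481/12057 = 908908/12057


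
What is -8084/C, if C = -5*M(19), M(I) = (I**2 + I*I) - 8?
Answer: 4042/1785 ≈ 2.2644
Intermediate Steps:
M(I) = -8 + 2*I**2 (M(I) = (I**2 + I**2) - 8 = 2*I**2 - 8 = -8 + 2*I**2)
C = -3570 (C = -5*(-8 + 2*19**2) = -5*(-8 + 2*361) = -5*(-8 + 722) = -5*714 = -3570)
-8084/C = -8084/(-3570) = -8084*(-1/3570) = 4042/1785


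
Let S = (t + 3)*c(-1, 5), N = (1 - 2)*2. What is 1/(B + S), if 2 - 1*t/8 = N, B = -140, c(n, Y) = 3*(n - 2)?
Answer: -1/455 ≈ -0.0021978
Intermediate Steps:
c(n, Y) = -6 + 3*n (c(n, Y) = 3*(-2 + n) = -6 + 3*n)
N = -2 (N = -1*2 = -2)
t = 32 (t = 16 - 8*(-2) = 16 + 16 = 32)
S = -315 (S = (32 + 3)*(-6 + 3*(-1)) = 35*(-6 - 3) = 35*(-9) = -315)
1/(B + S) = 1/(-140 - 315) = 1/(-455) = -1/455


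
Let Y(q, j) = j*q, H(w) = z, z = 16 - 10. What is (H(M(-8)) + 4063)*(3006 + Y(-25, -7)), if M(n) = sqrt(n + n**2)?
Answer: 12943489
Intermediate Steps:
z = 6
H(w) = 6
(H(M(-8)) + 4063)*(3006 + Y(-25, -7)) = (6 + 4063)*(3006 - 7*(-25)) = 4069*(3006 + 175) = 4069*3181 = 12943489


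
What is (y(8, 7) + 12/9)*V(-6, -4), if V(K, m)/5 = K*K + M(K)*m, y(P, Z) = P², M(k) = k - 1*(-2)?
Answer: 50960/3 ≈ 16987.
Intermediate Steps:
M(k) = 2 + k (M(k) = k + 2 = 2 + k)
V(K, m) = 5*K² + 5*m*(2 + K) (V(K, m) = 5*(K*K + (2 + K)*m) = 5*(K² + m*(2 + K)) = 5*K² + 5*m*(2 + K))
(y(8, 7) + 12/9)*V(-6, -4) = (8² + 12/9)*(5*(-6)² + 5*(-4)*(2 - 6)) = (64 + 12*(⅑))*(5*36 + 5*(-4)*(-4)) = (64 + 4/3)*(180 + 80) = (196/3)*260 = 50960/3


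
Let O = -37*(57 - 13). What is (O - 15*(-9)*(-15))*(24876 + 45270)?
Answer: -256243338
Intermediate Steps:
O = -1628 (O = -37*44 = -1628)
(O - 15*(-9)*(-15))*(24876 + 45270) = (-1628 - 15*(-9)*(-15))*(24876 + 45270) = (-1628 + 135*(-15))*70146 = (-1628 - 2025)*70146 = -3653*70146 = -256243338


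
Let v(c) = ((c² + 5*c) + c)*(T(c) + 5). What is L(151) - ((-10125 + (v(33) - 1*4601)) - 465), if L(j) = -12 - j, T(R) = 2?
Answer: 6019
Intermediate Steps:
v(c) = 7*c² + 42*c (v(c) = ((c² + 5*c) + c)*(2 + 5) = (c² + 6*c)*7 = 7*c² + 42*c)
L(151) - ((-10125 + (v(33) - 1*4601)) - 465) = (-12 - 1*151) - ((-10125 + (7*33*(6 + 33) - 1*4601)) - 465) = (-12 - 151) - ((-10125 + (7*33*39 - 4601)) - 465) = -163 - ((-10125 + (9009 - 4601)) - 465) = -163 - ((-10125 + 4408) - 465) = -163 - (-5717 - 465) = -163 - 1*(-6182) = -163 + 6182 = 6019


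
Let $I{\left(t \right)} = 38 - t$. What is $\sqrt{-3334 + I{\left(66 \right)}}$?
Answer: $41 i \sqrt{2} \approx 57.983 i$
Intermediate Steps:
$\sqrt{-3334 + I{\left(66 \right)}} = \sqrt{-3334 + \left(38 - 66\right)} = \sqrt{-3334 - 28} = \sqrt{-3362} = 41 i \sqrt{2}$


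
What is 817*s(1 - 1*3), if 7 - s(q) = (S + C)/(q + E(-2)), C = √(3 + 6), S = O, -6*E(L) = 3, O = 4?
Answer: 40033/5 ≈ 8006.6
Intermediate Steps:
E(L) = -½ (E(L) = -⅙*3 = -½)
S = 4
C = 3 (C = √9 = 3)
s(q) = 7 - 7/(-½ + q) (s(q) = 7 - (4 + 3)/(q - ½) = 7 - 7/(-½ + q))
817*s(1 - 1*3) = 817*(7*(-3 + 2*(1 - 1*3))/(-1 + 2*(1 - 1*3))) = 817*(7*(-3 + 2*(1 - 3))/(-1 + 2*(1 - 3))) = 817*(7*(-3 + 2*(-2))/(-1 + 2*(-2))) = 817*(7*(-3 - 4)/(-1 - 4)) = 817*(7*(-7)/(-5)) = 817*(7*(-⅕)*(-7)) = 817*(49/5) = 40033/5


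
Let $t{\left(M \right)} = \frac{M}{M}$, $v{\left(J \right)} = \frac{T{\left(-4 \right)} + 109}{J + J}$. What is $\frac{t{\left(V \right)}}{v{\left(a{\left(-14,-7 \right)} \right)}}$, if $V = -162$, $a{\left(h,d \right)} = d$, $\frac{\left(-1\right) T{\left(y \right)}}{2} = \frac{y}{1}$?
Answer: $- \frac{14}{117} \approx -0.11966$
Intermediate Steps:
$T{\left(y \right)} = - 2 y$ ($T{\left(y \right)} = - 2 \frac{y}{1} = - 2 y 1 = - 2 y$)
$v{\left(J \right)} = \frac{117}{2 J}$ ($v{\left(J \right)} = \frac{\left(-2\right) \left(-4\right) + 109}{J + J} = \frac{8 + 109}{2 J} = 117 \frac{1}{2 J} = \frac{117}{2 J}$)
$t{\left(M \right)} = 1$
$\frac{t{\left(V \right)}}{v{\left(a{\left(-14,-7 \right)} \right)}} = 1 \frac{1}{\frac{117}{2} \frac{1}{-7}} = 1 \frac{1}{\frac{117}{2} \left(- \frac{1}{7}\right)} = 1 \frac{1}{- \frac{117}{14}} = 1 \left(- \frac{14}{117}\right) = - \frac{14}{117}$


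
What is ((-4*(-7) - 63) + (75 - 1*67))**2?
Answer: 729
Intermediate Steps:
((-4*(-7) - 63) + (75 - 1*67))**2 = ((28 - 63) + (75 - 67))**2 = (-35 + 8)**2 = (-27)**2 = 729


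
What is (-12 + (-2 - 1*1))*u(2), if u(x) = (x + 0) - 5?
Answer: 45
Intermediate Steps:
u(x) = -5 + x (u(x) = x - 5 = -5 + x)
(-12 + (-2 - 1*1))*u(2) = (-12 + (-2 - 1*1))*(-5 + 2) = (-12 + (-2 - 1))*(-3) = (-12 - 3)*(-3) = -15*(-3) = 45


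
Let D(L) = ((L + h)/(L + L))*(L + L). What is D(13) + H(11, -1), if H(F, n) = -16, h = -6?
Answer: -9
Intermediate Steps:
D(L) = -6 + L (D(L) = ((L - 6)/(L + L))*(L + L) = ((-6 + L)/((2*L)))*(2*L) = ((-6 + L)*(1/(2*L)))*(2*L) = ((-6 + L)/(2*L))*(2*L) = -6 + L)
D(13) + H(11, -1) = (-6 + 13) - 16 = 7 - 16 = -9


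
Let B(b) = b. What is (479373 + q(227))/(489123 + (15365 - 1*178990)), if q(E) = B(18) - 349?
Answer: 239521/162749 ≈ 1.4717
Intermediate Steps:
q(E) = -331 (q(E) = 18 - 349 = -331)
(479373 + q(227))/(489123 + (15365 - 1*178990)) = (479373 - 331)/(489123 + (15365 - 1*178990)) = 479042/(489123 + (15365 - 178990)) = 479042/(489123 - 163625) = 479042/325498 = 479042*(1/325498) = 239521/162749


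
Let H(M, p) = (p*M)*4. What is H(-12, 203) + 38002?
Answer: 28258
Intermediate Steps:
H(M, p) = 4*M*p (H(M, p) = (M*p)*4 = 4*M*p)
H(-12, 203) + 38002 = 4*(-12)*203 + 38002 = -9744 + 38002 = 28258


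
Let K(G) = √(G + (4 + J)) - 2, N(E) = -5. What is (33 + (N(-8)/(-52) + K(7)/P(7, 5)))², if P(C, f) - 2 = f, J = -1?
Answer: 20380327/18928 + 11943*√10/1274 ≈ 1106.4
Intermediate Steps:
P(C, f) = 2 + f
K(G) = -2 + √(3 + G) (K(G) = √(G + (4 - 1)) - 2 = √(G + 3) - 2 = √(3 + G) - 2 = -2 + √(3 + G))
(33 + (N(-8)/(-52) + K(7)/P(7, 5)))² = (33 + (-5/(-52) + (-2 + √(3 + 7))/(2 + 5)))² = (33 + (-5*(-1/52) + (-2 + √10)/7))² = (33 + (5/52 + (-2 + √10)*(⅐)))² = (33 + (5/52 + (-2/7 + √10/7)))² = (33 + (-69/364 + √10/7))² = (11943/364 + √10/7)²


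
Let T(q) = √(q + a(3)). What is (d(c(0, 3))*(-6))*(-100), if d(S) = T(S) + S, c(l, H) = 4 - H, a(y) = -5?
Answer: 600 + 1200*I ≈ 600.0 + 1200.0*I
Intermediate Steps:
T(q) = √(-5 + q) (T(q) = √(q - 5) = √(-5 + q))
d(S) = S + √(-5 + S) (d(S) = √(-5 + S) + S = S + √(-5 + S))
(d(c(0, 3))*(-6))*(-100) = (((4 - 1*3) + √(-5 + (4 - 1*3)))*(-6))*(-100) = (((4 - 3) + √(-5 + (4 - 3)))*(-6))*(-100) = ((1 + √(-5 + 1))*(-6))*(-100) = ((1 + √(-4))*(-6))*(-100) = ((1 + 2*I)*(-6))*(-100) = (-6 - 12*I)*(-100) = 600 + 1200*I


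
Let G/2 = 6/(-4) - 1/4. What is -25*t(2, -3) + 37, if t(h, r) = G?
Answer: 249/2 ≈ 124.50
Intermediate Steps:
G = -7/2 (G = 2*(6/(-4) - 1/4) = 2*(6*(-1/4) - 1*1/4) = 2*(-3/2 - 1/4) = 2*(-7/4) = -7/2 ≈ -3.5000)
t(h, r) = -7/2
-25*t(2, -3) + 37 = -25*(-7/2) + 37 = 175/2 + 37 = 249/2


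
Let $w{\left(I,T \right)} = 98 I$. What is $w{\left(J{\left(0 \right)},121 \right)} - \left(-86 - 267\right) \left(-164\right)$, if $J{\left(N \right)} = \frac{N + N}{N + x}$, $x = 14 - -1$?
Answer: $-57892$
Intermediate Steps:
$x = 15$ ($x = 14 + 1 = 15$)
$J{\left(N \right)} = \frac{2 N}{15 + N}$ ($J{\left(N \right)} = \frac{N + N}{N + 15} = \frac{2 N}{15 + N}$)
$w{\left(J{\left(0 \right)},121 \right)} - \left(-86 - 267\right) \left(-164\right) = 98 \cdot 2 \cdot 0 \frac{1}{15 + 0} - \left(-86 - 267\right) \left(-164\right) = 98 \cdot 2 \cdot 0 \cdot \frac{1}{15} - \left(-353\right) \left(-164\right) = 98 \cdot 2 \cdot 0 \cdot \frac{1}{15} - 57892 = 98 \cdot 0 - 57892 = 0 - 57892 = -57892$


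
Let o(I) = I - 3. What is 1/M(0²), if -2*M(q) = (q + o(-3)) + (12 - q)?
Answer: -⅓ ≈ -0.33333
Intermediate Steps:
o(I) = -3 + I
M(q) = -3 (M(q) = -((q + (-3 - 3)) + (12 - q))/2 = -((q - 6) + (12 - q))/2 = -((-6 + q) + (12 - q))/2 = -½*6 = -3)
1/M(0²) = 1/(-3) = -⅓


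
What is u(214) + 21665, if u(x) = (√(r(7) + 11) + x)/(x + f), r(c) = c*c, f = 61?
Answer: 5958089/275 + 2*√15/275 ≈ 21666.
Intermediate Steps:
r(c) = c²
u(x) = (x + 2*√15)/(61 + x) (u(x) = (√(7² + 11) + x)/(x + 61) = (√(49 + 11) + x)/(61 + x) = (√60 + x)/(61 + x) = (2*√15 + x)/(61 + x) = (x + 2*√15)/(61 + x))
u(214) + 21665 = (214 + 2*√15)/(61 + 214) + 21665 = (214 + 2*√15)/275 + 21665 = (214/275 + 2*√15/275) + 21665 = 5958089/275 + 2*√15/275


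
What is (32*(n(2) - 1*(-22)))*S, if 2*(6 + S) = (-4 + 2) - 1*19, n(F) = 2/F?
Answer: -12144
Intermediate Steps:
S = -33/2 (S = -6 + ((-4 + 2) - 1*19)/2 = -6 + (-2 - 19)/2 = -6 + (½)*(-21) = -6 - 21/2 = -33/2 ≈ -16.500)
(32*(n(2) - 1*(-22)))*S = (32*(2/2 - 1*(-22)))*(-33/2) = (32*(2*(½) + 22))*(-33/2) = (32*(1 + 22))*(-33/2) = (32*23)*(-33/2) = 736*(-33/2) = -12144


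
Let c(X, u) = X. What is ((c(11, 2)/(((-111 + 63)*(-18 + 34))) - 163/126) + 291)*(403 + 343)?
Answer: 1742713069/8064 ≈ 2.1611e+5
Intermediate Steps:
((c(11, 2)/(((-111 + 63)*(-18 + 34))) - 163/126) + 291)*(403 + 343) = ((11/(((-111 + 63)*(-18 + 34))) - 163/126) + 291)*(403 + 343) = ((11/((-48*16)) - 163*1/126) + 291)*746 = ((11/(-768) - 163/126) + 291)*746 = ((11*(-1/768) - 163/126) + 291)*746 = ((-11/768 - 163/126) + 291)*746 = (-21095/16128 + 291)*746 = (4672153/16128)*746 = 1742713069/8064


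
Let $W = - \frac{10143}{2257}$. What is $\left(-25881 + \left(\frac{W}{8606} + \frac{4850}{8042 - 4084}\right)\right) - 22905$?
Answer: $- \frac{1875266531701195}{38439585418} \approx -48785.0$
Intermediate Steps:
$W = - \frac{10143}{2257}$ ($W = \left(-10143\right) \frac{1}{2257} = - \frac{10143}{2257} \approx -4.494$)
$\left(-25881 + \left(\frac{W}{8606} + \frac{4850}{8042 - 4084}\right)\right) - 22905 = \left(-25881 + \left(- \frac{10143}{2257 \cdot 8606} + \frac{4850}{8042 - 4084}\right)\right) - 22905 = \left(-25881 + \left(\left(- \frac{10143}{2257}\right) \frac{1}{8606} + \frac{4850}{3958}\right)\right) - 22905 = \left(-25881 + \left(- \frac{10143}{19423742} + 4850 \cdot \frac{1}{3958}\right)\right) - 22905 = \left(-25881 + \left(- \frac{10143}{19423742} + \frac{2425}{1979}\right)\right) - 22905 = \left(-25881 + \frac{47082501353}{38439585418}\right) - 22905 = - \frac{994807827701905}{38439585418} - 22905 = - \frac{1875266531701195}{38439585418}$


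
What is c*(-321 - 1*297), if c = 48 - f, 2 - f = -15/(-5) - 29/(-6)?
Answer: -33269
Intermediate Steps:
f = -35/6 (f = 2 - (-15/(-5) - 29/(-6)) = 2 - (-15*(-1/5) - 29*(-1/6)) = 2 - (3 + 29/6) = 2 - 1*47/6 = 2 - 47/6 = -35/6 ≈ -5.8333)
c = 323/6 (c = 48 - 1*(-35/6) = 48 + 35/6 = 323/6 ≈ 53.833)
c*(-321 - 1*297) = 323*(-321 - 1*297)/6 = 323*(-321 - 297)/6 = (323/6)*(-618) = -33269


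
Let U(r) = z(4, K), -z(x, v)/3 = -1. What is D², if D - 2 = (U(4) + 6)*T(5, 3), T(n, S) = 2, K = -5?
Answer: 400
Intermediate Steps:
z(x, v) = 3 (z(x, v) = -3*(-1) = 3)
U(r) = 3
D = 20 (D = 2 + (3 + 6)*2 = 2 + 9*2 = 2 + 18 = 20)
D² = 20² = 400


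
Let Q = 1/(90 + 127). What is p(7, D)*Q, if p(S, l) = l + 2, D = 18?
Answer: 20/217 ≈ 0.092166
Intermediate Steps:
p(S, l) = 2 + l
Q = 1/217 ≈ 0.0046083
p(7, D)*Q = (2 + 18)*(1/217) = 20*(1/217) = 20/217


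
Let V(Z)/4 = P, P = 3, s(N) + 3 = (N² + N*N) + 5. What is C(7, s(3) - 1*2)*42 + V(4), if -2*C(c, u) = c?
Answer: -135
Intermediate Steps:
s(N) = 2 + 2*N² (s(N) = -3 + ((N² + N*N) + 5) = -3 + ((N² + N²) + 5) = -3 + (2*N² + 5) = -3 + (5 + 2*N²) = 2 + 2*N²)
V(Z) = 12 (V(Z) = 4*3 = 12)
C(c, u) = -c/2
C(7, s(3) - 1*2)*42 + V(4) = -½*7*42 + 12 = -7/2*42 + 12 = -147 + 12 = -135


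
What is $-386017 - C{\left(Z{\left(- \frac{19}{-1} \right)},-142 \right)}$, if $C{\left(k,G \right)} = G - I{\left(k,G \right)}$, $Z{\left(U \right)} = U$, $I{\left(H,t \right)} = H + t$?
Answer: $-385998$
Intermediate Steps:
$C{\left(k,G \right)} = - k$ ($C{\left(k,G \right)} = G - \left(k + G\right) = G - \left(G + k\right) = - k$)
$-386017 - C{\left(Z{\left(- \frac{19}{-1} \right)},-142 \right)} = -386017 - - \frac{-19}{-1} = -386017 - - \left(-19\right) \left(-1\right) = -386017 - \left(-1\right) 19 = -386017 - -19 = -386017 + 19 = -385998$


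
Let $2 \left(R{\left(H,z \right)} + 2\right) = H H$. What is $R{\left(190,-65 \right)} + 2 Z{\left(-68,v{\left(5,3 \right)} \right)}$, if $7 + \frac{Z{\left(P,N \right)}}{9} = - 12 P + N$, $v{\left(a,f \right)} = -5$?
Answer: $32520$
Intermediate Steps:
$R{\left(H,z \right)} = -2 + \frac{H^{2}}{2}$ ($R{\left(H,z \right)} = -2 + \frac{H H}{2} = -2 + \frac{H^{2}}{2}$)
$Z{\left(P,N \right)} = -63 - 108 P + 9 N$ ($Z{\left(P,N \right)} = -63 + 9 \left(- 12 P + N\right) = -63 + 9 \left(N - 12 P\right) = -63 + \left(- 108 P + 9 N\right) = -63 - 108 P + 9 N$)
$R{\left(190,-65 \right)} + 2 Z{\left(-68,v{\left(5,3 \right)} \right)} = \left(-2 + \frac{190^{2}}{2}\right) + 2 \left(-63 - -7344 + 9 \left(-5\right)\right) = \left(-2 + \frac{1}{2} \cdot 36100\right) + 2 \left(-63 + 7344 - 45\right) = \left(-2 + 18050\right) + 2 \cdot 7236 = 18048 + 14472 = 32520$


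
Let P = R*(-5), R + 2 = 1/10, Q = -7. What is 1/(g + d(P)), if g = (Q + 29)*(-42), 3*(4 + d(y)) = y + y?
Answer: -3/2765 ≈ -0.0010850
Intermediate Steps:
R = -19/10 (R = -2 + 1/10 = -2 + ⅒ = -19/10 ≈ -1.9000)
P = 19/2 (P = -19/10*(-5) = 19/2 ≈ 9.5000)
d(y) = -4 + 2*y/3 (d(y) = -4 + (y + y)/3 = -4 + (2*y)/3 = -4 + 2*y/3)
g = -924 (g = (-7 + 29)*(-42) = 22*(-42) = -924)
1/(g + d(P)) = 1/(-924 + (-4 + (⅔)*(19/2))) = 1/(-924 + (-4 + 19/3)) = 1/(-924 + 7/3) = 1/(-2765/3) = -3/2765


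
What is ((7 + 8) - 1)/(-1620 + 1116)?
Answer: -1/36 ≈ -0.027778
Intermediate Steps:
((7 + 8) - 1)/(-1620 + 1116) = (15 - 1)/(-504) = -1/504*14 = -1/36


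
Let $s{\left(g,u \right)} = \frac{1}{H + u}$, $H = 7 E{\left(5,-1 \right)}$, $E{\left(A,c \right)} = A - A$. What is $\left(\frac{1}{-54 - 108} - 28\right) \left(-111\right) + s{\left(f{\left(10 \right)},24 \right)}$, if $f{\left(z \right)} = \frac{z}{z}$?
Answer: $\frac{671485}{216} \approx 3108.7$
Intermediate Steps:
$E{\left(A,c \right)} = 0$
$f{\left(z \right)} = 1$
$H = 0$ ($H = 7 \cdot 0 = 0$)
$s{\left(g,u \right)} = \frac{1}{u}$ ($s{\left(g,u \right)} = \frac{1}{0 + u} = \frac{1}{u}$)
$\left(\frac{1}{-54 - 108} - 28\right) \left(-111\right) + s{\left(f{\left(10 \right)},24 \right)} = \left(\frac{1}{-54 - 108} - 28\right) \left(-111\right) + \frac{1}{24} = \left(\frac{1}{-162} - 28\right) \left(-111\right) + \frac{1}{24} = \left(- \frac{1}{162} - 28\right) \left(-111\right) + \frac{1}{24} = \left(- \frac{4537}{162}\right) \left(-111\right) + \frac{1}{24} = \frac{167869}{54} + \frac{1}{24} = \frac{671485}{216}$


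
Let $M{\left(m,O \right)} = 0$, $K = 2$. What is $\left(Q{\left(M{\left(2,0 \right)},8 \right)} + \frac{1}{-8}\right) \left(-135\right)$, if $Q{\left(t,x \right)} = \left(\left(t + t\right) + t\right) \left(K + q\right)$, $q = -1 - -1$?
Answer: $\frac{135}{8} \approx 16.875$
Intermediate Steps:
$q = 0$ ($q = -1 + 1 = 0$)
$Q{\left(t,x \right)} = 6 t$ ($Q{\left(t,x \right)} = \left(\left(t + t\right) + t\right) \left(2 + 0\right) = \left(2 t + t\right) 2 = 3 t 2 = 6 t$)
$\left(Q{\left(M{\left(2,0 \right)},8 \right)} + \frac{1}{-8}\right) \left(-135\right) = \left(6 \cdot 0 + \frac{1}{-8}\right) \left(-135\right) = \left(0 - \frac{1}{8}\right) \left(-135\right) = \left(- \frac{1}{8}\right) \left(-135\right) = \frac{135}{8}$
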